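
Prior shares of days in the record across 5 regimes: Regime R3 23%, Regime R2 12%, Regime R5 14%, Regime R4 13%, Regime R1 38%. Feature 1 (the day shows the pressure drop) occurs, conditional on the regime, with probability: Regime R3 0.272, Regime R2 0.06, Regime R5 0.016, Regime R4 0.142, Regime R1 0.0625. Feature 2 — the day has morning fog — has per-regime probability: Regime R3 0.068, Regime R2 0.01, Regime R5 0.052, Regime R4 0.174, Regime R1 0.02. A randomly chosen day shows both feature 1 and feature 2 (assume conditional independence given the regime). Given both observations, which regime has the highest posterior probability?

Regime R3

By Bayes' rule, posterior ∝ prior × likelihood:
  Regime R3: 0.23 × 0.272 × 0.068 = 0.00425408
  Regime R2: 0.12 × 0.06 × 0.01 = 0.000072
  Regime R5: 0.14 × 0.016 × 0.052 = 0.00011648
  Regime R4: 0.13 × 0.142 × 0.174 = 0.00321204
  Regime R1: 0.38 × 0.0625 × 0.02 = 0.000475
Total = 0.0081296.
Largest term belongs to Regime R3, so Regime R3 is most probable.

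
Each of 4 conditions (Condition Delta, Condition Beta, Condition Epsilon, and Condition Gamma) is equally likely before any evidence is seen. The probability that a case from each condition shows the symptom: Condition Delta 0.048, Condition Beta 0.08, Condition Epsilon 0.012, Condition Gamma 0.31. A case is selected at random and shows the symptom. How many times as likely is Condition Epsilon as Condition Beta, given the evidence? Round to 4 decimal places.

Since the prior is uniform, the posterior is proportional to the likelihood:
  Condition Delta: 0.048
  Condition Beta: 0.08
  Condition Epsilon: 0.012
  Condition Gamma: 0.31
Normalizing constant = 0.45.
The ratio is 0.012 / 0.08 (the normalizer cancels) = 0.1500.

0.1500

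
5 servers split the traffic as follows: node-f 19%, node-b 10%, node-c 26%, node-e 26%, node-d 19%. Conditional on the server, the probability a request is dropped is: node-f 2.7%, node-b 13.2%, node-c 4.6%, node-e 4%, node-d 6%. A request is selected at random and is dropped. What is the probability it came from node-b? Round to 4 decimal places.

0.2534

Prior × likelihood for each hypothesis:
  node-f: 0.19 × 0.027 = 0.00513
  node-b: 0.1 × 0.132 = 0.0132
  node-c: 0.26 × 0.046 = 0.01196
  node-e: 0.26 × 0.04 = 0.0104
  node-d: 0.19 × 0.06 = 0.0114
Total = 0.05209.
P(node-b | evidence) = 0.0132 / 0.05209 ≈ 0.2534.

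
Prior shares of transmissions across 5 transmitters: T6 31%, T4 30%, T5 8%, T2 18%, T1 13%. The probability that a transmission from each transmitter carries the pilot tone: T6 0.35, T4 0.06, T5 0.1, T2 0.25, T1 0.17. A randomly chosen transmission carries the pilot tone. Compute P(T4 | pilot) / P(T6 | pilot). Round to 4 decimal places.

Prior × likelihood for each hypothesis:
  T6: 0.31 × 0.35 = 0.1085
  T4: 0.3 × 0.06 = 0.018
  T5: 0.08 × 0.1 = 0.008
  T2: 0.18 × 0.25 = 0.045
  T1: 0.13 × 0.17 = 0.0221
Normalizing constant = 0.2016.
The ratio is 0.018 / 0.1085 (the normalizer cancels) = 0.1659.

0.1659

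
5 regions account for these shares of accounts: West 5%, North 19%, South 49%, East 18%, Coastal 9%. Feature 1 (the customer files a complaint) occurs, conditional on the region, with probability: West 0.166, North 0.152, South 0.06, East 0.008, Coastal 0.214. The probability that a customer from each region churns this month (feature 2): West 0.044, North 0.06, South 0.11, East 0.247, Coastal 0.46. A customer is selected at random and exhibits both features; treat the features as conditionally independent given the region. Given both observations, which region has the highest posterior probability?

Prior × likelihood for each hypothesis:
  West: 0.05 × 0.166 × 0.044 = 0.0003652
  North: 0.19 × 0.152 × 0.06 = 0.0017328
  South: 0.49 × 0.06 × 0.11 = 0.003234
  East: 0.18 × 0.008 × 0.247 = 0.00035568
  Coastal: 0.09 × 0.214 × 0.46 = 0.0088596
Normalizing constant = 0.01454728.
Largest term belongs to Coastal, so Coastal is most probable.

Coastal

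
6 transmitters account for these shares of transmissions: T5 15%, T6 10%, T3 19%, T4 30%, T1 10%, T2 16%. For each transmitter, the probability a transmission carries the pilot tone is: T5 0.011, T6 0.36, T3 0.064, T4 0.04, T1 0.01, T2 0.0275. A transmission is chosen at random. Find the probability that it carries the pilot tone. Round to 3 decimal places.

By Bayes' rule, posterior ∝ prior × likelihood:
  T5: 0.15 × 0.011 = 0.00165
  T6: 0.1 × 0.36 = 0.036
  T3: 0.19 × 0.064 = 0.01216
  T4: 0.3 × 0.04 = 0.012
  T1: 0.1 × 0.01 = 0.001
  T2: 0.16 × 0.0275 = 0.0044
P(pilot) = 0.00165 + 0.036 + 0.01216 + 0.012 + 0.001 + 0.0044 = 0.06721 → 0.067.

0.067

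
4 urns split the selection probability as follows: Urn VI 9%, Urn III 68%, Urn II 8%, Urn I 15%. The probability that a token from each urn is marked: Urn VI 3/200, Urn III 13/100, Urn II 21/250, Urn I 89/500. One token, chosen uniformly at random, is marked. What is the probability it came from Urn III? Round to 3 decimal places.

0.718

Unnormalized posteriors (prior × likelihood):
  Urn VI: 0.09 × 0.015 = 0.00135
  Urn III: 0.68 × 0.13 = 0.0884
  Urn II: 0.08 × 0.084 = 0.00672
  Urn I: 0.15 × 0.178 = 0.0267
Total = 0.12317.
P(Urn III | evidence) = 0.0884 / 0.12317 ≈ 0.718.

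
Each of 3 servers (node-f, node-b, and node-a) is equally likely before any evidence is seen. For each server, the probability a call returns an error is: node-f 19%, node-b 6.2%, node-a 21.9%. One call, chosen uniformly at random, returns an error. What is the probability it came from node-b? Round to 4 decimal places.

0.1316

Since the prior is uniform, the posterior is proportional to the likelihood:
  node-f: 0.19
  node-b: 0.062
  node-a: 0.219
Normalizing constant = 0.471.
P(node-b | evidence) = 0.062 / 0.471 ≈ 0.1316.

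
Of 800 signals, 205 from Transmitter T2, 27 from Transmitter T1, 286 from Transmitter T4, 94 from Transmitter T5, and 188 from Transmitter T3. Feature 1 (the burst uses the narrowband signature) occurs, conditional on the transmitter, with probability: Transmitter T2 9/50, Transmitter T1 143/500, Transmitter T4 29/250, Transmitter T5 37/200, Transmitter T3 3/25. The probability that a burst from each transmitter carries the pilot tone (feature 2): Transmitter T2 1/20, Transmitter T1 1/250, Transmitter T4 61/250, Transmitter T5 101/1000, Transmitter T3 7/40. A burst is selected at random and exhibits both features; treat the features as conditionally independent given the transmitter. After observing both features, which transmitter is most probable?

Prior × likelihood for each hypothesis:
  Transmitter T2: 0.25625 × 0.18 × 0.05 = 0.00230625
  Transmitter T1: 0.03375 × 0.286 × 0.004 = 0.00003861
  Transmitter T4: 0.3575 × 0.116 × 0.244 = 0.01011868
  Transmitter T5: 0.1175 × 0.185 × 0.101 = 0.0021954875
  Transmitter T3: 0.235 × 0.12 × 0.175 = 0.004935
Sum = 0.0195940275.
Largest term belongs to Transmitter T4, so Transmitter T4 is most probable.

Transmitter T4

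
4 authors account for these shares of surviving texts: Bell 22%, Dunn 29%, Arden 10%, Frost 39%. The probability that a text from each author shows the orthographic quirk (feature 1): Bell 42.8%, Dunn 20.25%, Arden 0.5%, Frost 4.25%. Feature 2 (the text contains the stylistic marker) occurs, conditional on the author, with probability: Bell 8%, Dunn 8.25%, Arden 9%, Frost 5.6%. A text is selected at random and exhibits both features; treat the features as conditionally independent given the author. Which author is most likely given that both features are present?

Prior × likelihood for each hypothesis:
  Bell: 0.22 × 0.428 × 0.08 = 0.0075328
  Dunn: 0.29 × 0.2025 × 0.0825 = 0.0048448125
  Arden: 0.1 × 0.005 × 0.09 = 0.000045
  Frost: 0.39 × 0.0425 × 0.056 = 0.0009282
Total = 0.0133508125.
Largest term belongs to Bell, so Bell is most probable.

Bell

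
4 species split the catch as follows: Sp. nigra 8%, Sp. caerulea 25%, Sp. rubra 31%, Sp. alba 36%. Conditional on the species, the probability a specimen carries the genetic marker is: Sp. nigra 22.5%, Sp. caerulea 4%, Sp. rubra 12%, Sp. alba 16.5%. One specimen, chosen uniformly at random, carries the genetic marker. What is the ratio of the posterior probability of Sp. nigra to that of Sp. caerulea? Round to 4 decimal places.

Prior × likelihood for each hypothesis:
  Sp. nigra: 0.08 × 0.225 = 0.018
  Sp. caerulea: 0.25 × 0.04 = 0.01
  Sp. rubra: 0.31 × 0.12 = 0.0372
  Sp. alba: 0.36 × 0.165 = 0.0594
Normalizing constant = 0.1246.
The ratio is 0.018 / 0.01 (the normalizer cancels) = 1.8000.

1.8000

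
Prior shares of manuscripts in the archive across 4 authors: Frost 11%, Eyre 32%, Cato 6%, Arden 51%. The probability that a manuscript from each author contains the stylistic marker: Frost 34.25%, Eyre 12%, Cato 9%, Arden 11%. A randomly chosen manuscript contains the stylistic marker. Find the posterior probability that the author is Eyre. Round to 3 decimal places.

0.279

By Bayes' rule, posterior ∝ prior × likelihood:
  Frost: 0.11 × 0.3425 = 0.037675
  Eyre: 0.32 × 0.12 = 0.0384
  Cato: 0.06 × 0.09 = 0.0054
  Arden: 0.51 × 0.11 = 0.0561
Total = 0.137575.
P(Eyre | evidence) = 0.0384 / 0.137575 ≈ 0.279.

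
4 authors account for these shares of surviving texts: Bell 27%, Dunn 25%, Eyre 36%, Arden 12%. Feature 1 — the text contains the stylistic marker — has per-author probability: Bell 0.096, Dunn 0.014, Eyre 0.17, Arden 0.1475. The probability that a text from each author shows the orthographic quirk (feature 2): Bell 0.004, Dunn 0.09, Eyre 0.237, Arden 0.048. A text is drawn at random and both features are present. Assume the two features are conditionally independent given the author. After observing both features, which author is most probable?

Compute prior × likelihood for every hypothesis:
  Bell: 0.27 × 0.096 × 0.004 = 0.00010368
  Dunn: 0.25 × 0.014 × 0.09 = 0.000315
  Eyre: 0.36 × 0.17 × 0.237 = 0.0145044
  Arden: 0.12 × 0.1475 × 0.048 = 0.0008496
Sum = 0.01577268.
Largest term belongs to Eyre, so Eyre is most probable.

Eyre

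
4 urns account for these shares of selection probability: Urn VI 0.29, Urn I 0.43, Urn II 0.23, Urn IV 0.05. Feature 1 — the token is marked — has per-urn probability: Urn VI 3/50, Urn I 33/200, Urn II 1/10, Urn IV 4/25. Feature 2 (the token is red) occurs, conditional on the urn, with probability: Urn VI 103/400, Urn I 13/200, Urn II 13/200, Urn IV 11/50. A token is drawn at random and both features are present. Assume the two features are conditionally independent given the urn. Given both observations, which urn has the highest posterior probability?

Compute prior × likelihood for every hypothesis:
  Urn VI: 0.29 × 0.06 × 0.2575 = 0.0044805
  Urn I: 0.43 × 0.165 × 0.065 = 0.00461175
  Urn II: 0.23 × 0.1 × 0.065 = 0.001495
  Urn IV: 0.05 × 0.16 × 0.22 = 0.00176
Normalizing constant = 0.01234725.
Largest term belongs to Urn I, so Urn I is most probable.

Urn I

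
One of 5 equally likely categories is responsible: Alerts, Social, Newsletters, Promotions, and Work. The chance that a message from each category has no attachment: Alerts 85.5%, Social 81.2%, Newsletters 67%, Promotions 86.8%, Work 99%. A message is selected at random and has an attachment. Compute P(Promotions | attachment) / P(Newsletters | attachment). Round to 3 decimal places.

0.400

Taking complements, P(attachment | each) = Alerts 0.145, Social 0.188, Newsletters 0.33, Promotions 0.132, Work 0.01.
Since the prior is uniform, the posterior is proportional to the likelihood:
  Alerts: 0.145
  Social: 0.188
  Newsletters: 0.33
  Promotions: 0.132
  Work: 0.01
Sum = 0.805.
The ratio is 0.132 / 0.33 (the normalizer cancels) = 0.400.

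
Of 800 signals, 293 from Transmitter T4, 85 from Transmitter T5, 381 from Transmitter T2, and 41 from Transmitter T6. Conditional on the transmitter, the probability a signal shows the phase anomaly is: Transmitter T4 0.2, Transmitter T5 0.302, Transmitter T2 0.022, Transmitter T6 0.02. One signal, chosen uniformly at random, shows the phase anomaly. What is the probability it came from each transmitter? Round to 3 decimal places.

Transmitter T4 0.627, Transmitter T5 0.275, Transmitter T2 0.090, Transmitter T6 0.009

Compute prior × likelihood for every hypothesis:
  Transmitter T4: 0.36625 × 0.2 = 0.07325
  Transmitter T5: 0.10625 × 0.302 = 0.0320875
  Transmitter T2: 0.47625 × 0.022 = 0.0104775
  Transmitter T6: 0.05125 × 0.02 = 0.001025
Normalizing constant = 0.11684.
P(Transmitter T4 | anomaly) = 0.07325/0.11684 ≈ 0.627
P(Transmitter T5 | anomaly) = 0.0320875/0.11684 ≈ 0.275
P(Transmitter T2 | anomaly) = 0.0104775/0.11684 ≈ 0.090
P(Transmitter T6 | anomaly) = 0.001025/0.11684 ≈ 0.009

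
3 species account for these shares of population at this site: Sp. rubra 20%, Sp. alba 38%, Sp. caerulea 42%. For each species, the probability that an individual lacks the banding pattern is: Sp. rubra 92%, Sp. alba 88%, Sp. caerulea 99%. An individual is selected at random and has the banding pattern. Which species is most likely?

Taking complements, P(banded | each) = Sp. rubra 0.08, Sp. alba 0.12, Sp. caerulea 0.01.
Unnormalized posteriors (prior × likelihood):
  Sp. rubra: 0.2 × 0.08 = 0.016
  Sp. alba: 0.38 × 0.12 = 0.0456
  Sp. caerulea: 0.42 × 0.01 = 0.0042
Total = 0.0658.
Largest term belongs to Sp. alba, so Sp. alba is most probable.

Sp. alba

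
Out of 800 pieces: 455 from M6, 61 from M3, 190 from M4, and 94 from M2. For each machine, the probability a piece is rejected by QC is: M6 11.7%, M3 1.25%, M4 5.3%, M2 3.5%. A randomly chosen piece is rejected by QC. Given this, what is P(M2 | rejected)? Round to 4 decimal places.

Compute prior × likelihood for every hypothesis:
  M6: 0.56875 × 0.117 = 0.06654375
  M3: 0.07625 × 0.0125 = 0.000953125
  M4: 0.2375 × 0.053 = 0.0125875
  M2: 0.1175 × 0.035 = 0.0041125
Total = 0.084196875.
P(M2 | evidence) = 0.0041125 / 0.084196875 ≈ 0.0488.

0.0488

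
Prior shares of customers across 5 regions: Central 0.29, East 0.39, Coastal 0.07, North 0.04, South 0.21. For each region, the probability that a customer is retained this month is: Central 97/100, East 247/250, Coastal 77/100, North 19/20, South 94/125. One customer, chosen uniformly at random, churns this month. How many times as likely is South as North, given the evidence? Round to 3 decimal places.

26.040

Taking complements, P(churn | each) = Central 0.03, East 0.012, Coastal 0.23, North 0.05, South 0.248.
Unnormalized posteriors (prior × likelihood):
  Central: 0.29 × 0.03 = 0.0087
  East: 0.39 × 0.012 = 0.00468
  Coastal: 0.07 × 0.23 = 0.0161
  North: 0.04 × 0.05 = 0.002
  South: 0.21 × 0.248 = 0.05208
Sum = 0.08356.
The ratio is 0.05208 / 0.002 (the normalizer cancels) = 26.040.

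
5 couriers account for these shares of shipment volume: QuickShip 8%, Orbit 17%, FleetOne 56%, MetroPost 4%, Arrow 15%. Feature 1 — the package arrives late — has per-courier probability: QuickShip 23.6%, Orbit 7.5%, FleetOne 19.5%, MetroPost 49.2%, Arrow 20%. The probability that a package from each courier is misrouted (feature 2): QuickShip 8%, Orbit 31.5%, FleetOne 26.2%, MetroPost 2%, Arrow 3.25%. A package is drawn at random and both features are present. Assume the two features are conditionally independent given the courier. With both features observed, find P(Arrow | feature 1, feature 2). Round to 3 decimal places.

0.027

Unnormalized posteriors (prior × likelihood):
  QuickShip: 0.08 × 0.236 × 0.08 = 0.0015104
  Orbit: 0.17 × 0.075 × 0.315 = 0.00401625
  FleetOne: 0.56 × 0.195 × 0.262 = 0.0286104
  MetroPost: 0.04 × 0.492 × 0.02 = 0.0003936
  Arrow: 0.15 × 0.2 × 0.0325 = 0.000975
Sum = 0.03550565.
P(Arrow | evidence) = 0.000975 / 0.03550565 ≈ 0.027.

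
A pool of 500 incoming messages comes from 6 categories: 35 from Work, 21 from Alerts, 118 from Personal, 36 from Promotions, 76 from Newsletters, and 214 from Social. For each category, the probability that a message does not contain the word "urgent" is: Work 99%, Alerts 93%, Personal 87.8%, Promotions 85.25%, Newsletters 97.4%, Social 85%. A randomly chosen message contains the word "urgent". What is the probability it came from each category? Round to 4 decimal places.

Taking complements, P(urgent-flag | each) = Work 0.01, Alerts 0.07, Personal 0.122, Promotions 0.1475, Newsletters 0.026, Social 0.15.
Unnormalized posteriors (prior × likelihood):
  Work: 0.07 × 0.01 = 0.0007
  Alerts: 0.042 × 0.07 = 0.00294
  Personal: 0.236 × 0.122 = 0.028792
  Promotions: 0.072 × 0.1475 = 0.01062
  Newsletters: 0.152 × 0.026 = 0.003952
  Social: 0.428 × 0.15 = 0.0642
Sum = 0.111204.
P(Work | urgent-flag) = 0.0007/0.111204 ≈ 0.0063
P(Alerts | urgent-flag) = 0.00294/0.111204 ≈ 0.0264
P(Personal | urgent-flag) = 0.028792/0.111204 ≈ 0.2589
P(Promotions | urgent-flag) = 0.01062/0.111204 ≈ 0.0955
P(Newsletters | urgent-flag) = 0.003952/0.111204 ≈ 0.0355
P(Social | urgent-flag) = 0.0642/0.111204 ≈ 0.5773
(Check: 0.0063+0.0264+0.2589+0.0955+0.0355+0.5773 = 0.9999.)

Work 0.0063, Alerts 0.0264, Personal 0.2589, Promotions 0.0955, Newsletters 0.0355, Social 0.5773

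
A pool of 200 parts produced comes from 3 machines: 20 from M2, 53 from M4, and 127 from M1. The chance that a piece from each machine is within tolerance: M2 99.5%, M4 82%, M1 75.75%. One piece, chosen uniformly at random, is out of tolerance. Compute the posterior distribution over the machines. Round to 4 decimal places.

Taking complements, P(oversize | each) = M2 0.005, M4 0.18, M1 0.2425.
Prior × likelihood for each hypothesis:
  M2: 0.1 × 0.005 = 0.0005
  M4: 0.265 × 0.18 = 0.0477
  M1: 0.635 × 0.2425 = 0.1539875
Sum = 0.2021875.
P(M2 | oversize) = 0.0005/0.2021875 ≈ 0.0025
P(M4 | oversize) = 0.0477/0.2021875 ≈ 0.2359
P(M1 | oversize) = 0.1539875/0.2021875 ≈ 0.7616
(Check: 0.0025+0.2359+0.7616 = 1.0000.)

M2 0.0025, M4 0.2359, M1 0.7616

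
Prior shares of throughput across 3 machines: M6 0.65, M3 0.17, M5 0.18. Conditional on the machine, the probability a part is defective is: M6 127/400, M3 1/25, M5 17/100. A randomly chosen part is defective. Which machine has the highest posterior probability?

Unnormalized posteriors (prior × likelihood):
  M6: 0.65 × 0.3175 = 0.206375
  M3: 0.17 × 0.04 = 0.0068
  M5: 0.18 × 0.17 = 0.0306
Total = 0.243775.
Largest term belongs to M6, so M6 is most probable.

M6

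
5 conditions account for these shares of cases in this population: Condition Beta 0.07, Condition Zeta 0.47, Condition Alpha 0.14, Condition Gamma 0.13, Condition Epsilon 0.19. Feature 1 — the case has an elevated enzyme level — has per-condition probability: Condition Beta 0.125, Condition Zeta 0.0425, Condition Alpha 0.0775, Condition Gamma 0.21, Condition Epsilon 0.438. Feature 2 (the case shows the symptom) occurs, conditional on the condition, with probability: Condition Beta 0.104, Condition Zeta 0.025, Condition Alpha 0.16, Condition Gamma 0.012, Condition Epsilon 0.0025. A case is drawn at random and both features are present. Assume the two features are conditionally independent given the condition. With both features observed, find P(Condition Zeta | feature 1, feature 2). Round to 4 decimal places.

Compute prior × likelihood for every hypothesis:
  Condition Beta: 0.07 × 0.125 × 0.104 = 0.00091
  Condition Zeta: 0.47 × 0.0425 × 0.025 = 0.000499375
  Condition Alpha: 0.14 × 0.0775 × 0.16 = 0.001736
  Condition Gamma: 0.13 × 0.21 × 0.012 = 0.0003276
  Condition Epsilon: 0.19 × 0.438 × 0.0025 = 0.00020805
Sum = 0.003681025.
P(Condition Zeta | evidence) = 0.000499375 / 0.003681025 ≈ 0.1357.

0.1357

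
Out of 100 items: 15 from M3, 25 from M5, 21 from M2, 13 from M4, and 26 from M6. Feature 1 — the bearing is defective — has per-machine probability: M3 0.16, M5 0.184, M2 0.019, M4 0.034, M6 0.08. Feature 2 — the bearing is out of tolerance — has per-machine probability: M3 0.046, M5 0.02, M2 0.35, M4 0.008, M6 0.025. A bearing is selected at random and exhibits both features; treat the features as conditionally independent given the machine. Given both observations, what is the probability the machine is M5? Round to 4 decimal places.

0.2314

By Bayes' rule, posterior ∝ prior × likelihood:
  M3: 0.15 × 0.16 × 0.046 = 0.001104
  M5: 0.25 × 0.184 × 0.02 = 0.00092
  M2: 0.21 × 0.019 × 0.35 = 0.0013965
  M4: 0.13 × 0.034 × 0.008 = 0.00003536
  M6: 0.26 × 0.08 × 0.025 = 0.00052
Normalizing constant = 0.00397586.
P(M5 | evidence) = 0.00092 / 0.00397586 ≈ 0.2314.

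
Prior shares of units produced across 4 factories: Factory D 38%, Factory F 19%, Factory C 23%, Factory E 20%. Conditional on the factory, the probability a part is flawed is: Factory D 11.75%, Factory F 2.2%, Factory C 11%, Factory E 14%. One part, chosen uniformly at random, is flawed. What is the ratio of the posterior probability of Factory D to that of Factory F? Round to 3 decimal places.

10.682

Unnormalized posteriors (prior × likelihood):
  Factory D: 0.38 × 0.1175 = 0.04465
  Factory F: 0.19 × 0.022 = 0.00418
  Factory C: 0.23 × 0.11 = 0.0253
  Factory E: 0.2 × 0.14 = 0.028
Total = 0.10213.
The ratio is 0.04465 / 0.00418 (the normalizer cancels) = 10.682.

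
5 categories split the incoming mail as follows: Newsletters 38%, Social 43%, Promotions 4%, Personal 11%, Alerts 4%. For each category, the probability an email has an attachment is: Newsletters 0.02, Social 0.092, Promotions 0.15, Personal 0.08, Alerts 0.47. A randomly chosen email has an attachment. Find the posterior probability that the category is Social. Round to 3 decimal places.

0.490

Compute prior × likelihood for every hypothesis:
  Newsletters: 0.38 × 0.02 = 0.0076
  Social: 0.43 × 0.092 = 0.03956
  Promotions: 0.04 × 0.15 = 0.006
  Personal: 0.11 × 0.08 = 0.0088
  Alerts: 0.04 × 0.47 = 0.0188
Normalizing constant = 0.08076.
P(Social | evidence) = 0.03956 / 0.08076 ≈ 0.490.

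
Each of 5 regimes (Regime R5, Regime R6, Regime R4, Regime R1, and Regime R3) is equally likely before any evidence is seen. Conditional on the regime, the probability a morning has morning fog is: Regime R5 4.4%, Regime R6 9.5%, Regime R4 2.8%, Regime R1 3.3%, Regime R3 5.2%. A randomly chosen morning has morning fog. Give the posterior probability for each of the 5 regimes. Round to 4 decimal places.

With a uniform prior (1/5 each), posterior ∝ likelihood:
  Regime R5: 0.044
  Regime R6: 0.095
  Regime R4: 0.028
  Regime R1: 0.033
  Regime R3: 0.052
Total = 0.252.
P(Regime R5 | fog) = 0.044/0.252 ≈ 0.1746
P(Regime R6 | fog) = 0.095/0.252 ≈ 0.3770
P(Regime R4 | fog) = 0.028/0.252 ≈ 0.1111
P(Regime R1 | fog) = 0.033/0.252 ≈ 0.1310
P(Regime R3 | fog) = 0.052/0.252 ≈ 0.2063
(Check: 0.1746+0.3770+0.1111+0.1310+0.2063 = 1.0000.)

Regime R5 0.1746, Regime R6 0.3770, Regime R4 0.1111, Regime R1 0.1310, Regime R3 0.2063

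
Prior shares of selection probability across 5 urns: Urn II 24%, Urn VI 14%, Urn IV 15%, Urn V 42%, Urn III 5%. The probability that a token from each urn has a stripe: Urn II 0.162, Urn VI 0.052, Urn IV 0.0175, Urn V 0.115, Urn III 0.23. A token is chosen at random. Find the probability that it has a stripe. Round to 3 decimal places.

0.109

Prior × likelihood for each hypothesis:
  Urn II: 0.24 × 0.162 = 0.03888
  Urn VI: 0.14 × 0.052 = 0.00728
  Urn IV: 0.15 × 0.0175 = 0.002625
  Urn V: 0.42 × 0.115 = 0.0483
  Urn III: 0.05 × 0.23 = 0.0115
P(striped) = 0.03888 + 0.00728 + 0.002625 + 0.0483 + 0.0115 = 0.108585 → 0.109.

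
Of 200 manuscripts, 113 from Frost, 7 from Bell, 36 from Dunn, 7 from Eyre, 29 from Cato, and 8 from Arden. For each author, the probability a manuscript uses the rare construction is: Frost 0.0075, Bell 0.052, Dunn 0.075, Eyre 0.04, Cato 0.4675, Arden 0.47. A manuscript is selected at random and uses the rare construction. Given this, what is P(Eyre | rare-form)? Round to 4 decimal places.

Unnormalized posteriors (prior × likelihood):
  Frost: 0.565 × 0.0075 = 0.0042375
  Bell: 0.035 × 0.052 = 0.00182
  Dunn: 0.18 × 0.075 = 0.0135
  Eyre: 0.035 × 0.04 = 0.0014
  Cato: 0.145 × 0.4675 = 0.0677875
  Arden: 0.04 × 0.47 = 0.0188
Total = 0.107545.
P(Eyre | evidence) = 0.0014 / 0.107545 ≈ 0.0130.

0.0130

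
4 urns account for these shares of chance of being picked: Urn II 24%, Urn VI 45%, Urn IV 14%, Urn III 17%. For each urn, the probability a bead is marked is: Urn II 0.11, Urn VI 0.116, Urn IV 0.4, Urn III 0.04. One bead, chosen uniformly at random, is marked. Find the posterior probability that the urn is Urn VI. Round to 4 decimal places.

Unnormalized posteriors (prior × likelihood):
  Urn II: 0.24 × 0.11 = 0.0264
  Urn VI: 0.45 × 0.116 = 0.0522
  Urn IV: 0.14 × 0.4 = 0.056
  Urn III: 0.17 × 0.04 = 0.0068
Total = 0.1414.
P(Urn VI | evidence) = 0.0522 / 0.1414 ≈ 0.3692.

0.3692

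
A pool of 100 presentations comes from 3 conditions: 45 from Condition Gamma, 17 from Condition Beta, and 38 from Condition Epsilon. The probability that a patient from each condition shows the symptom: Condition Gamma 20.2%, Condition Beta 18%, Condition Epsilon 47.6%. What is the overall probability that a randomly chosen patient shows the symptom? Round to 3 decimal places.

0.302

By Bayes' rule, posterior ∝ prior × likelihood:
  Condition Gamma: 0.45 × 0.202 = 0.0909
  Condition Beta: 0.17 × 0.18 = 0.0306
  Condition Epsilon: 0.38 × 0.476 = 0.18088
P(symptomatic) = 0.0909 + 0.0306 + 0.18088 = 0.30238 → 0.302.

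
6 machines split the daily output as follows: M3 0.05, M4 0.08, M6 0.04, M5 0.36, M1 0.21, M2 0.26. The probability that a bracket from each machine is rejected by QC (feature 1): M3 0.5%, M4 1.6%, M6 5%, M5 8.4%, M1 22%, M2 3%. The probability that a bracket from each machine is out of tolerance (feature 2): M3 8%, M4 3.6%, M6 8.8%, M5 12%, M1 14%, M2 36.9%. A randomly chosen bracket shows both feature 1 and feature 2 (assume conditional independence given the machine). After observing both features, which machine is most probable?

M1

Compute prior × likelihood for every hypothesis:
  M3: 0.05 × 0.005 × 0.08 = 0.00002
  M4: 0.08 × 0.016 × 0.036 = 0.00004608
  M6: 0.04 × 0.05 × 0.088 = 0.000176
  M5: 0.36 × 0.084 × 0.12 = 0.0036288
  M1: 0.21 × 0.22 × 0.14 = 0.006468
  M2: 0.26 × 0.03 × 0.369 = 0.0028782
Sum = 0.01321708.
Largest term belongs to M1, so M1 is most probable.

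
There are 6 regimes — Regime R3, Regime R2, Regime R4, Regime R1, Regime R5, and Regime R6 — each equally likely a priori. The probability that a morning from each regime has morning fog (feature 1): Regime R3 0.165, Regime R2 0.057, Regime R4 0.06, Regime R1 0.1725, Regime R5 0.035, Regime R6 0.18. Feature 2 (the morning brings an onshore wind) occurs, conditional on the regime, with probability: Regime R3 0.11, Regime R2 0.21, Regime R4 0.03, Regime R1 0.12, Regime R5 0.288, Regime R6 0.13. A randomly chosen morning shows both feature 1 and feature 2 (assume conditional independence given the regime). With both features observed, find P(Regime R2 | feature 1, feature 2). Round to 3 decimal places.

0.139

Since the prior is uniform, the posterior is proportional to the likelihood:
  Regime R3: 0.165 × 0.11 = 0.01815
  Regime R2: 0.057 × 0.21 = 0.01197
  Regime R4: 0.06 × 0.03 = 0.0018
  Regime R1: 0.1725 × 0.12 = 0.0207
  Regime R5: 0.035 × 0.288 = 0.01008
  Regime R6: 0.18 × 0.13 = 0.0234
Total = 0.0861.
P(Regime R2 | evidence) = 0.01197 / 0.0861 ≈ 0.139.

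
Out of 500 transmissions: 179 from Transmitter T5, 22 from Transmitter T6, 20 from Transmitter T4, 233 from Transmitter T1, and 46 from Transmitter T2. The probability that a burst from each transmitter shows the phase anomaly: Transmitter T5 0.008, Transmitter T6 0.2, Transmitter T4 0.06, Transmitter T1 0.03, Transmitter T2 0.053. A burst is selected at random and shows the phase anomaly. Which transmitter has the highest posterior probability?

Transmitter T1

Prior × likelihood for each hypothesis:
  Transmitter T5: 0.358 × 0.008 = 0.002864
  Transmitter T6: 0.044 × 0.2 = 0.0088
  Transmitter T4: 0.04 × 0.06 = 0.0024
  Transmitter T1: 0.466 × 0.03 = 0.01398
  Transmitter T2: 0.092 × 0.053 = 0.004876
Total = 0.03292.
Largest term belongs to Transmitter T1, so Transmitter T1 is most probable.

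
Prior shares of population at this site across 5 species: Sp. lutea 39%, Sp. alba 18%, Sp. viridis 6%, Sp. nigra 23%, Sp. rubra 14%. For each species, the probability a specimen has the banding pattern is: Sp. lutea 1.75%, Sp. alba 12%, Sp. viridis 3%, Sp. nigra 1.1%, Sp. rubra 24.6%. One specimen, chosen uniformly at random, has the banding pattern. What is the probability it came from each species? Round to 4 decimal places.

Sp. lutea 0.1016, Sp. alba 0.3215, Sp. viridis 0.0268, Sp. nigra 0.0377, Sp. rubra 0.5125

Prior × likelihood for each hypothesis:
  Sp. lutea: 0.39 × 0.0175 = 0.006825
  Sp. alba: 0.18 × 0.12 = 0.0216
  Sp. viridis: 0.06 × 0.03 = 0.0018
  Sp. nigra: 0.23 × 0.011 = 0.00253
  Sp. rubra: 0.14 × 0.246 = 0.03444
Total = 0.067195.
P(Sp. lutea | banded) = 0.006825/0.067195 ≈ 0.1016
P(Sp. alba | banded) = 0.0216/0.067195 ≈ 0.3215
P(Sp. viridis | banded) = 0.0018/0.067195 ≈ 0.0268
P(Sp. nigra | banded) = 0.00253/0.067195 ≈ 0.0377
P(Sp. rubra | banded) = 0.03444/0.067195 ≈ 0.5125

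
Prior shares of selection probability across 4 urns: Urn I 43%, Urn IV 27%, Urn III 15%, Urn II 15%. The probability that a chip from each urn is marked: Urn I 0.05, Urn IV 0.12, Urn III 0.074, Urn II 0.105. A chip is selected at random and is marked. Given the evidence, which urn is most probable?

Urn IV

Unnormalized posteriors (prior × likelihood):
  Urn I: 0.43 × 0.05 = 0.0215
  Urn IV: 0.27 × 0.12 = 0.0324
  Urn III: 0.15 × 0.074 = 0.0111
  Urn II: 0.15 × 0.105 = 0.01575
Sum = 0.08075.
Largest term belongs to Urn IV, so Urn IV is most probable.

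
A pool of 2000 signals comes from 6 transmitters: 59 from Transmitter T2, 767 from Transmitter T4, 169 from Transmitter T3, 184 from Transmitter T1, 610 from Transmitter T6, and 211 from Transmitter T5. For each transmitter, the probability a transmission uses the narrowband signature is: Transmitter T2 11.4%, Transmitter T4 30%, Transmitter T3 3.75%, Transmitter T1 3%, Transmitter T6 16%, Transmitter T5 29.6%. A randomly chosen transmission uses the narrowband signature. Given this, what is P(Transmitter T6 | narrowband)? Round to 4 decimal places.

0.2388

By Bayes' rule, posterior ∝ prior × likelihood:
  Transmitter T2: 0.0295 × 0.114 = 0.003363
  Transmitter T4: 0.3835 × 0.3 = 0.11505
  Transmitter T3: 0.0845 × 0.0375 = 0.00316875
  Transmitter T1: 0.092 × 0.03 = 0.00276
  Transmitter T6: 0.305 × 0.16 = 0.0488
  Transmitter T5: 0.1055 × 0.296 = 0.031228
Total = 0.20436975.
P(Transmitter T6 | evidence) = 0.0488 / 0.20436975 ≈ 0.2388.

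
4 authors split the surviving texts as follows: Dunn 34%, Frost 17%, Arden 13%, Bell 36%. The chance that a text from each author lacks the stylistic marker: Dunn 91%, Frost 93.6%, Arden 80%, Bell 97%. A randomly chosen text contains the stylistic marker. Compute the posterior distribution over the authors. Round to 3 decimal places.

Dunn 0.391, Frost 0.139, Arden 0.332, Bell 0.138

Taking complements, P(marker | each) = Dunn 0.09, Frost 0.064, Arden 0.2, Bell 0.03.
Compute prior × likelihood for every hypothesis:
  Dunn: 0.34 × 0.09 = 0.0306
  Frost: 0.17 × 0.064 = 0.01088
  Arden: 0.13 × 0.2 = 0.026
  Bell: 0.36 × 0.03 = 0.0108
Sum = 0.07828.
P(Dunn | marker) = 0.0306/0.07828 ≈ 0.391
P(Frost | marker) = 0.01088/0.07828 ≈ 0.139
P(Arden | marker) = 0.026/0.07828 ≈ 0.332
P(Bell | marker) = 0.0108/0.07828 ≈ 0.138
(Check: 0.391+0.139+0.332+0.138 = 1.000.)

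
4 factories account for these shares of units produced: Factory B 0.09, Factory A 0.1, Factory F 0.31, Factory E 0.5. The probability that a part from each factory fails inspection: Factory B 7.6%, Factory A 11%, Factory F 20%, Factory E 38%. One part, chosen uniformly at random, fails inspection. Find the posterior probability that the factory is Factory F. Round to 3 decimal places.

0.230

By Bayes' rule, posterior ∝ prior × likelihood:
  Factory B: 0.09 × 0.076 = 0.00684
  Factory A: 0.1 × 0.11 = 0.011
  Factory F: 0.31 × 0.2 = 0.062
  Factory E: 0.5 × 0.38 = 0.19
Normalizing constant = 0.26984.
P(Factory F | evidence) = 0.062 / 0.26984 ≈ 0.230.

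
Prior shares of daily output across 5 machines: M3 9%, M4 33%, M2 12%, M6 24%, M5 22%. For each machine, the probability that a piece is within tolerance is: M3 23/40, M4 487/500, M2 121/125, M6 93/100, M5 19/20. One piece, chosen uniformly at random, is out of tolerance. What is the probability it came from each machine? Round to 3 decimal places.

M3 0.487, M4 0.109, M2 0.049, M6 0.214, M5 0.140

Taking complements, P(oversize | each) = M3 0.425, M4 0.026, M2 0.032, M6 0.07, M5 0.05.
By Bayes' rule, posterior ∝ prior × likelihood:
  M3: 0.09 × 0.425 = 0.03825
  M4: 0.33 × 0.026 = 0.00858
  M2: 0.12 × 0.032 = 0.00384
  M6: 0.24 × 0.07 = 0.0168
  M5: 0.22 × 0.05 = 0.011
Sum = 0.07847.
P(M3 | oversize) = 0.03825/0.07847 ≈ 0.487
P(M4 | oversize) = 0.00858/0.07847 ≈ 0.109
P(M2 | oversize) = 0.00384/0.07847 ≈ 0.049
P(M6 | oversize) = 0.0168/0.07847 ≈ 0.214
P(M5 | oversize) = 0.011/0.07847 ≈ 0.140
(Check: 0.487+0.109+0.049+0.214+0.140 = 0.999.)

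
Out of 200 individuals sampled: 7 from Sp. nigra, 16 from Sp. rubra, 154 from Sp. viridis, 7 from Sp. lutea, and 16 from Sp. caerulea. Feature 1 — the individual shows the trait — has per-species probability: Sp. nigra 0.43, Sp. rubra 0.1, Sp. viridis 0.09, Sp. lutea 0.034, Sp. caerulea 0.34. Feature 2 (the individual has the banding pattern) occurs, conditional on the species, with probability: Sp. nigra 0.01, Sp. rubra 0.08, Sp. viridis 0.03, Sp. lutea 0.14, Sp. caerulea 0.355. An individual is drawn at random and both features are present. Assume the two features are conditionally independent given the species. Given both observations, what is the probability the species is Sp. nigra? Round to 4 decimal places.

0.0119

Prior × likelihood for each hypothesis:
  Sp. nigra: 0.035 × 0.43 × 0.01 = 0.0001505
  Sp. rubra: 0.08 × 0.1 × 0.08 = 0.00064
  Sp. viridis: 0.77 × 0.09 × 0.03 = 0.002079
  Sp. lutea: 0.035 × 0.034 × 0.14 = 0.0001666
  Sp. caerulea: 0.08 × 0.34 × 0.355 = 0.009656
Total = 0.0126921.
P(Sp. nigra | evidence) = 0.0001505 / 0.0126921 ≈ 0.0119.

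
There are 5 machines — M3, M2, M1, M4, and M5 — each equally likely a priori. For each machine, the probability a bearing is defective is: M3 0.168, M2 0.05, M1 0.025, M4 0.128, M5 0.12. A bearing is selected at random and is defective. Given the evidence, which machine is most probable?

M3

With a uniform prior (1/5 each), posterior ∝ likelihood:
  M3: 0.168
  M2: 0.05
  M1: 0.025
  M4: 0.128
  M5: 0.12
Normalizing constant = 0.491.
Largest term belongs to M3, so M3 is most probable.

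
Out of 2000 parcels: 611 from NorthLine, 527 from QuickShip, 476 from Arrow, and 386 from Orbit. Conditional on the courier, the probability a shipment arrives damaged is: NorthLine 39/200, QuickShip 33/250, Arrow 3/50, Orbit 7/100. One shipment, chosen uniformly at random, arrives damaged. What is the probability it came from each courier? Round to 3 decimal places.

NorthLine 0.488, QuickShip 0.285, Arrow 0.117, Orbit 0.111

Compute prior × likelihood for every hypothesis:
  NorthLine: 0.3055 × 0.195 = 0.0595725
  QuickShip: 0.2635 × 0.132 = 0.034782
  Arrow: 0.238 × 0.06 = 0.01428
  Orbit: 0.193 × 0.07 = 0.01351
Total = 0.1221445.
P(NorthLine | damaged) = 0.0595725/0.1221445 ≈ 0.488
P(QuickShip | damaged) = 0.034782/0.1221445 ≈ 0.285
P(Arrow | damaged) = 0.01428/0.1221445 ≈ 0.117
P(Orbit | damaged) = 0.01351/0.1221445 ≈ 0.111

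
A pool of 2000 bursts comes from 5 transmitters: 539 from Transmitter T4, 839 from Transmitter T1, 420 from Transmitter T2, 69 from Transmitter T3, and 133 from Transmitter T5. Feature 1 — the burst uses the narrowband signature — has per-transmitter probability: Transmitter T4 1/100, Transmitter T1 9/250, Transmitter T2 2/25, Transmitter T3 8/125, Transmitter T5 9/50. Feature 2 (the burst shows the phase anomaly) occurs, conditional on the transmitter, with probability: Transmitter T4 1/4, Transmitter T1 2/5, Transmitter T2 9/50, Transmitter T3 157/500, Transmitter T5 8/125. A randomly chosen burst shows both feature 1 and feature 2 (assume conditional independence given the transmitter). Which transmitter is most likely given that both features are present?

Transmitter T1

By Bayes' rule, posterior ∝ prior × likelihood:
  Transmitter T4: 0.2695 × 0.01 × 0.25 = 0.00067375
  Transmitter T1: 0.4195 × 0.036 × 0.4 = 0.0060408
  Transmitter T2: 0.21 × 0.08 × 0.18 = 0.003024
  Transmitter T3: 0.0345 × 0.064 × 0.314 = 0.000693312
  Transmitter T5: 0.0665 × 0.18 × 0.064 = 0.00076608
Total = 0.011197942.
Largest term belongs to Transmitter T1, so Transmitter T1 is most probable.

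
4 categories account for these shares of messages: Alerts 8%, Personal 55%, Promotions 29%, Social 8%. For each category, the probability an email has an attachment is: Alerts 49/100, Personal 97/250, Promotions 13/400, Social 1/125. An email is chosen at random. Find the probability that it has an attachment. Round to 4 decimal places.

Unnormalized posteriors (prior × likelihood):
  Alerts: 0.08 × 0.49 = 0.0392
  Personal: 0.55 × 0.388 = 0.2134
  Promotions: 0.29 × 0.0325 = 0.009425
  Social: 0.08 × 0.008 = 0.00064
P(attachment) = 0.0392 + 0.2134 + 0.009425 + 0.00064 = 0.262665 → 0.2627.

0.2627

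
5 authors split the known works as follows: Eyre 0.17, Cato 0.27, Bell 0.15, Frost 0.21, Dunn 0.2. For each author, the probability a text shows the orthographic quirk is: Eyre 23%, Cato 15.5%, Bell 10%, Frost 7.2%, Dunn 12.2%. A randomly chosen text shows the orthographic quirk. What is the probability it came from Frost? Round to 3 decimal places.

0.112

Prior × likelihood for each hypothesis:
  Eyre: 0.17 × 0.23 = 0.0391
  Cato: 0.27 × 0.155 = 0.04185
  Bell: 0.15 × 0.1 = 0.015
  Frost: 0.21 × 0.072 = 0.01512
  Dunn: 0.2 × 0.122 = 0.0244
Total = 0.13547.
P(Frost | evidence) = 0.01512 / 0.13547 ≈ 0.112.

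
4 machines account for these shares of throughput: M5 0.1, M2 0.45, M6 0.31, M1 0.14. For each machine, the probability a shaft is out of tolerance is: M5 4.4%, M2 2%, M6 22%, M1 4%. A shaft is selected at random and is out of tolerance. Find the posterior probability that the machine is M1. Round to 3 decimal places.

0.064

By Bayes' rule, posterior ∝ prior × likelihood:
  M5: 0.1 × 0.044 = 0.0044
  M2: 0.45 × 0.02 = 0.009
  M6: 0.31 × 0.22 = 0.0682
  M1: 0.14 × 0.04 = 0.0056
Total = 0.0872.
P(M1 | evidence) = 0.0056 / 0.0872 ≈ 0.064.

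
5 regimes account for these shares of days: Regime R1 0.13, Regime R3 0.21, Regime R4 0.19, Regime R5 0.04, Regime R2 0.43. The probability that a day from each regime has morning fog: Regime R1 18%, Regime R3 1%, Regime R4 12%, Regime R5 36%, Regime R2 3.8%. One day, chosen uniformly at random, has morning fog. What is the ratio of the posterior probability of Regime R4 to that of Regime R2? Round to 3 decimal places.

Unnormalized posteriors (prior × likelihood):
  Regime R1: 0.13 × 0.18 = 0.0234
  Regime R3: 0.21 × 0.01 = 0.0021
  Regime R4: 0.19 × 0.12 = 0.0228
  Regime R5: 0.04 × 0.36 = 0.0144
  Regime R2: 0.43 × 0.038 = 0.01634
Total = 0.07904.
The ratio is 0.0228 / 0.01634 (the normalizer cancels) = 1.395.

1.395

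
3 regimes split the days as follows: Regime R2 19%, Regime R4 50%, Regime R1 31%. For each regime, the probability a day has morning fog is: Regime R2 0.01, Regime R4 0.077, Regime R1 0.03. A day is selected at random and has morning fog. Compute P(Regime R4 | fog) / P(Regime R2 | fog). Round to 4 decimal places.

Prior × likelihood for each hypothesis:
  Regime R2: 0.19 × 0.01 = 0.0019
  Regime R4: 0.5 × 0.077 = 0.0385
  Regime R1: 0.31 × 0.03 = 0.0093
Normalizing constant = 0.0497.
The ratio is 0.0385 / 0.0019 (the normalizer cancels) = 20.2632.

20.2632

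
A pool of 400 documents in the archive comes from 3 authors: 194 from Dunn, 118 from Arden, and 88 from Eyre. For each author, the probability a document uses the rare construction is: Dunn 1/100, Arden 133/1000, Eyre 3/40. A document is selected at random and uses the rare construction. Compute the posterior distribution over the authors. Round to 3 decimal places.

By Bayes' rule, posterior ∝ prior × likelihood:
  Dunn: 0.485 × 0.01 = 0.00485
  Arden: 0.295 × 0.133 = 0.039235
  Eyre: 0.22 × 0.075 = 0.0165
Total = 0.060585.
P(Dunn | rare-form) = 0.00485/0.060585 ≈ 0.080
P(Arden | rare-form) = 0.039235/0.060585 ≈ 0.648
P(Eyre | rare-form) = 0.0165/0.060585 ≈ 0.272
(Check: 0.080+0.648+0.272 = 1.000.)

Dunn 0.080, Arden 0.648, Eyre 0.272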